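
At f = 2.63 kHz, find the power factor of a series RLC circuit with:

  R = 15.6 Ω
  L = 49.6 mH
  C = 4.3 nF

Step 1 — Angular frequency: ω = 2π·f = 2π·2630 = 1.652e+04 rad/s.
Step 2 — Component impedances:
  R: Z = R = 15.6 Ω
  L: Z = jωL = j·1.652e+04·0.0496 = 0 + j819.6 Ω
  C: Z = 1/(jωC) = -j/(ω·C) = 0 - j1.407e+04 Ω
Step 3 — Series combination: Z_total = R + L + C = 15.6 - j1.325e+04 Ω = 1.325e+04∠-89.9° Ω.
Step 4 — Power factor: PF = cos(φ) = Re(Z)/|Z| = 15.6/1.325e+04 = 0.001177.
Step 5 — Type: Im(Z) = -1.325e+04 ⇒ leading (phase φ = -89.9°).

PF = 0.001177 (leading, φ = -89.9°)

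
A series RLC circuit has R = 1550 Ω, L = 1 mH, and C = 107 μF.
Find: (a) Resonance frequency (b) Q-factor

Step 1 — Resonance condition Im(Z)=0 gives ω₀ = 1/√(LC).
Step 2 — ω₀ = 1/√(0.001·0.000107) = 3057 rad/s.
Step 3 — f₀ = ω₀/(2π) = 486.6 Hz.
Step 4 — Series Q: Q = ω₀L/R = 3057·0.001/1550 = 0.001972.

(a) f₀ = 486.6 Hz  (b) Q = 0.001972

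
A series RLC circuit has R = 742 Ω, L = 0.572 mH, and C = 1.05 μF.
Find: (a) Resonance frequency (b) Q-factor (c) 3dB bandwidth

Step 1 — Resonance condition Im(Z)=0 gives ω₀ = 1/√(LC).
Step 2 — ω₀ = 1/√(0.000572·1.05e-06) = 4.08e+04 rad/s.
Step 3 — f₀ = ω₀/(2π) = 6494 Hz.
Step 4 — Series Q: Q = ω₀L/R = 4.08e+04·0.000572/742 = 0.03146.
Step 5 — 3dB bandwidth: Δω = ω₀/Q = 1.297e+06 rad/s; BW = Δω/(2π) = 2.065e+05 Hz.

(a) f₀ = 6494 Hz  (b) Q = 0.03146  (c) BW = 2.065e+05 Hz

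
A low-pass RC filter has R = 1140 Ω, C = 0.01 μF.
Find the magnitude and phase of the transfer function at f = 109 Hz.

Step 1 — Angular frequency: ω = 2π·109 = 684.9 rad/s.
Step 2 — Transfer function: H(jω) = 1/(1 + jωRC).
Step 3 — Denominator: 1 + jωRC = 1 + j·684.9·1140·1e-08 = 1 + j0.007807.
Step 4 — H = 0.9999 - j0.007807.
Step 5 — Magnitude: |H| = 1 (-0.0 dB); phase: φ = -0.4°.

|H| = 1 (-0.0 dB), φ = -0.4°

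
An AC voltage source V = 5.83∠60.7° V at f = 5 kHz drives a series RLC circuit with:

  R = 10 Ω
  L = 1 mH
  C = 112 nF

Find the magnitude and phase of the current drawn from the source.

Step 1 — Angular frequency: ω = 2π·f = 2π·5000 = 3.142e+04 rad/s.
Step 2 — Component impedances:
  R: Z = R = 10 Ω
  L: Z = jωL = j·3.142e+04·0.001 = 0 + j31.42 Ω
  C: Z = 1/(jωC) = -j/(ω·C) = 0 - j284.2 Ω
Step 3 — Series combination: Z_total = R + L + C = 10 - j252.8 Ω = 253∠-87.7° Ω.
Step 4 — Source phasor: V = 5.83∠60.7° V = 2.853 + j5.084 V.
Step 5 — Ohm's law: I = V / Z_total = (2.853 + j5.084) / (10 - j252.8) = -0.01964 + j0.01206 A.
Step 6 — Convert to polar: |I| = 0.02304 A, ∠I = 148.4°.

I = 0.02304∠148.4° A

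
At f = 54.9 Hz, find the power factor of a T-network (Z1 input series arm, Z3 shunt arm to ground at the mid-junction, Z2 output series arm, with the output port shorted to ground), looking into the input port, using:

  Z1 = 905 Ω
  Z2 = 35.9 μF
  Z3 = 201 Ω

Step 1 — Angular frequency: ω = 2π·f = 2π·54.9 = 344.9 rad/s.
Step 2 — Component impedances:
  Z1: Z = R = 905 Ω
  Z2: Z = 1/(jωC) = -j/(ω·C) = 0 - j80.75 Ω
  Z3: Z = R = 201 Ω
Step 3 — With the output port shorted to ground, the output series arm Z2 runs from the junction to ground; the shunt arm Z3 also runs from the junction to ground. They appear in parallel: Z3 || Z2 = 27.93 - j69.53 Ω.
Step 4 — Series with input arm Z1: Z_in = Z1 + (Z3 || Z2) = 932.9 - j69.53 Ω = 935.5∠-4.3° Ω.
Step 5 — Power factor: PF = cos(φ) = Re(Z)/|Z| = 932.9/935.5 = 0.9972.
Step 6 — Type: Im(Z) = -69.53 ⇒ leading (phase φ = -4.3°).

PF = 0.9972 (leading, φ = -4.3°)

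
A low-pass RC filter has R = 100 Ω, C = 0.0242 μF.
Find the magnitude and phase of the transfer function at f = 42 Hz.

Step 1 — Angular frequency: ω = 2π·42 = 263.9 rad/s.
Step 2 — Transfer function: H(jω) = 1/(1 + jωRC).
Step 3 — Denominator: 1 + jωRC = 1 + j·263.9·100·2.42e-08 = 1 + j0.0006386.
Step 4 — H = 1 - j0.0006386.
Step 5 — Magnitude: |H| = 1 (-0.0 dB); phase: φ = -0.0°.

|H| = 1 (-0.0 dB), φ = -0.0°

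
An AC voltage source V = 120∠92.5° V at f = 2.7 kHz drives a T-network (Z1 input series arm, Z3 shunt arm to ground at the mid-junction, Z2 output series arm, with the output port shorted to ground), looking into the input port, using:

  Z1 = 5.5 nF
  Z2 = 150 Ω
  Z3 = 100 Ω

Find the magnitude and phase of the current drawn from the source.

Step 1 — Angular frequency: ω = 2π·f = 2π·2700 = 1.696e+04 rad/s.
Step 2 — Component impedances:
  Z1: Z = 1/(jωC) = -j/(ω·C) = 0 - j1.072e+04 Ω
  Z2: Z = R = 150 Ω
  Z3: Z = R = 100 Ω
Step 3 — With the output port shorted to ground, the output series arm Z2 runs from the junction to ground; the shunt arm Z3 also runs from the junction to ground. They appear in parallel: Z3 || Z2 = 60 Ω.
Step 4 — Series with input arm Z1: Z_in = Z1 + (Z3 || Z2) = 60 - j1.072e+04 Ω = 1.072e+04∠-89.7° Ω.
Step 5 — Source phasor: V = 120∠92.5° V = -5.234 + j119.9 V.
Step 6 — Ohm's law: I = V / Z_total = (-5.234 + j119.9) / (60 - j1.072e+04) = -0.01119 - j0.0004258 A.
Step 7 — Convert to polar: |I| = 0.0112 A, ∠I = -177.8°.

I = 0.0112∠-177.8° A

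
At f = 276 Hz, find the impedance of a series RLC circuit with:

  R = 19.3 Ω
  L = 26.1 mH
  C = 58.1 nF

Step 1 — Angular frequency: ω = 2π·f = 2π·276 = 1734 rad/s.
Step 2 — Component impedances:
  R: Z = R = 19.3 Ω
  L: Z = jωL = j·1734·0.0261 = 0 + j45.26 Ω
  C: Z = 1/(jωC) = -j/(ω·C) = 0 - j9925 Ω
Step 3 — Series combination: Z_total = R + L + C = 19.3 - j9880 Ω = 9880∠-89.9° Ω.

Z = 19.3 - j9880 Ω = 9880∠-89.9° Ω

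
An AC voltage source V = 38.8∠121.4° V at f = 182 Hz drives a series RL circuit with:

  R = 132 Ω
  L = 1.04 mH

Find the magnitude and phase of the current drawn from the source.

Step 1 — Angular frequency: ω = 2π·f = 2π·182 = 1144 rad/s.
Step 2 — Component impedances:
  R: Z = R = 132 Ω
  L: Z = jωL = j·1144·0.00104 = 0 + j1.189 Ω
Step 3 — Series combination: Z_total = R + L = 132 + j1.189 Ω = 132∠0.5° Ω.
Step 4 — Source phasor: V = 38.8∠121.4° V = -20.22 + j33.12 V.
Step 5 — Ohm's law: I = V / Z_total = (-20.22 + j33.12) / (132 + j1.189) = -0.1509 + j0.2523 A.
Step 6 — Convert to polar: |I| = 0.2939 A, ∠I = 120.9°.

I = 0.2939∠120.9° A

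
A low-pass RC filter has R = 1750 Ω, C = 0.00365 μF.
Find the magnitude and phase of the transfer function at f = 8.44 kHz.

Step 1 — Angular frequency: ω = 2π·8440 = 5.303e+04 rad/s.
Step 2 — Transfer function: H(jω) = 1/(1 + jωRC).
Step 3 — Denominator: 1 + jωRC = 1 + j·5.303e+04·1750·3.65e-09 = 1 + j0.3387.
Step 4 — H = 0.8971 - j0.3039.
Step 5 — Magnitude: |H| = 0.9471 (-0.5 dB); phase: φ = -18.7°.

|H| = 0.9471 (-0.5 dB), φ = -18.7°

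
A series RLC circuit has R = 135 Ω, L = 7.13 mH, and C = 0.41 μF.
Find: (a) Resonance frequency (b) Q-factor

Step 1 — Resonance condition Im(Z)=0 gives ω₀ = 1/√(LC).
Step 2 — ω₀ = 1/√(0.00713·4.1e-07) = 1.85e+04 rad/s.
Step 3 — f₀ = ω₀/(2π) = 2944 Hz.
Step 4 — Series Q: Q = ω₀L/R = 1.85e+04·0.00713/135 = 0.9768.

(a) f₀ = 2944 Hz  (b) Q = 0.9768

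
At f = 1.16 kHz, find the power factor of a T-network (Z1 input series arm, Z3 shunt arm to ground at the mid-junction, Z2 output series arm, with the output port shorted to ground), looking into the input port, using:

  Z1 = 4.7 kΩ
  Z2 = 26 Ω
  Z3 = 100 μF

Step 1 — Angular frequency: ω = 2π·f = 2π·1160 = 7288 rad/s.
Step 2 — Component impedances:
  Z1: Z = R = 4700 Ω
  Z2: Z = R = 26 Ω
  Z3: Z = 1/(jωC) = -j/(ω·C) = 0 - j1.372 Ω
Step 3 — With the output port shorted to ground, the output series arm Z2 runs from the junction to ground; the shunt arm Z3 also runs from the junction to ground. They appear in parallel: Z3 || Z2 = 0.0722 - j1.368 Ω.
Step 4 — Series with input arm Z1: Z_in = Z1 + (Z3 || Z2) = 4700 - j1.368 Ω = 4700∠-0.0° Ω.
Step 5 — Power factor: PF = cos(φ) = Re(Z)/|Z| = 4700/4700 = 1.
Step 6 — Type: Im(Z) = -1.368 ⇒ leading (phase φ = -0.0°).

PF = 1 (leading, φ = -0.0°)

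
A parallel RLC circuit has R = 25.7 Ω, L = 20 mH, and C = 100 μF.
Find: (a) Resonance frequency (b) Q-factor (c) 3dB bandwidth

Step 1 — Resonance: ω₀ = 1/√(LC) = 1/√(0.02·0.0001) = 707.1 rad/s.
Step 2 — f₀ = ω₀/(2π) = 112.5 Hz.
Step 3 — Parallel Q: Q = R/(ω₀L) = 25.7/(707.1·0.02) = 1.817.
Step 4 — Bandwidth: Δω = ω₀/Q = 389.1 rad/s; BW = Δω/(2π) = 61.93 Hz.

(a) f₀ = 112.5 Hz  (b) Q = 1.817  (c) BW = 61.93 Hz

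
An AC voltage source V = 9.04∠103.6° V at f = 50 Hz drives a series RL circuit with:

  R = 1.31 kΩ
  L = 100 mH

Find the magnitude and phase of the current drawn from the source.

Step 1 — Angular frequency: ω = 2π·f = 2π·50 = 314.2 rad/s.
Step 2 — Component impedances:
  R: Z = R = 1310 Ω
  L: Z = jωL = j·314.2·0.1 = 0 + j31.42 Ω
Step 3 — Series combination: Z_total = R + L = 1310 + j31.42 Ω = 1310∠1.4° Ω.
Step 4 — Source phasor: V = 9.04∠103.6° V = -2.126 + j8.787 V.
Step 5 — Ohm's law: I = V / Z_total = (-2.126 + j8.787) / (1310 + j31.42) = -0.001461 + j0.006742 A.
Step 6 — Convert to polar: |I| = 0.006899 A, ∠I = 102.2°.

I = 0.006899∠102.2° A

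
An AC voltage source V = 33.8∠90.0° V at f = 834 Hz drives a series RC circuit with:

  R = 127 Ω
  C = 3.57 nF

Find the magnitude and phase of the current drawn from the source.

Step 1 — Angular frequency: ω = 2π·f = 2π·834 = 5240 rad/s.
Step 2 — Component impedances:
  R: Z = R = 127 Ω
  C: Z = 1/(jωC) = -j/(ω·C) = 0 - j5.345e+04 Ω
Step 3 — Series combination: Z_total = R + C = 127 - j5.345e+04 Ω = 5.345e+04∠-89.9° Ω.
Step 4 — Source phasor: V = 33.8∠90.0° V = 0 + j33.8 V.
Step 5 — Ohm's law: I = V / Z_total = (0 + j33.8) / (127 - j5.345e+04) = -0.0006323 + j1.502e-06 A.
Step 6 — Convert to polar: |I| = 0.0006323 A, ∠I = 179.9°.

I = 0.0006323∠179.9° A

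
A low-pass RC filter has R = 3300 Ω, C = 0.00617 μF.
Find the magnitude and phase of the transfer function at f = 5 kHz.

Step 1 — Angular frequency: ω = 2π·5000 = 3.142e+04 rad/s.
Step 2 — Transfer function: H(jω) = 1/(1 + jωRC).
Step 3 — Denominator: 1 + jωRC = 1 + j·3.142e+04·3300·6.17e-09 = 1 + j0.6397.
Step 4 — H = 0.7096 - j0.4539.
Step 5 — Magnitude: |H| = 0.8424 (-1.5 dB); phase: φ = -32.6°.

|H| = 0.8424 (-1.5 dB), φ = -32.6°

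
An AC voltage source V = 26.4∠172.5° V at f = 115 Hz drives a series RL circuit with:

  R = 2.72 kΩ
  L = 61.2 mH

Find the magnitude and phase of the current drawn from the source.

Step 1 — Angular frequency: ω = 2π·f = 2π·115 = 722.6 rad/s.
Step 2 — Component impedances:
  R: Z = R = 2720 Ω
  L: Z = jωL = j·722.6·0.0612 = 0 + j44.22 Ω
Step 3 — Series combination: Z_total = R + L = 2720 + j44.22 Ω = 2720∠0.9° Ω.
Step 4 — Source phasor: V = 26.4∠172.5° V = -26.17 + j3.446 V.
Step 5 — Ohm's law: I = V / Z_total = (-26.17 + j3.446) / (2720 + j44.22) = -0.0096 + j0.001423 A.
Step 6 — Convert to polar: |I| = 0.009705 A, ∠I = 171.6°.

I = 0.009705∠171.6° A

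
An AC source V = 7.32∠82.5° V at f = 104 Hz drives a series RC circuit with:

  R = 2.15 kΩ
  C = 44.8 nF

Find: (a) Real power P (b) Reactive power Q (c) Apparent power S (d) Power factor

Step 1 — Angular frequency: ω = 2π·f = 2π·104 = 653.5 rad/s.
Step 2 — Component impedances:
  R: Z = R = 2150 Ω
  C: Z = 1/(jωC) = -j/(ω·C) = 0 - j3.416e+04 Ω
Step 3 — Series combination: Z_total = R + C = 2150 - j3.416e+04 Ω = 3.423e+04∠-86.4° Ω.
Step 4 — Source phasor: V = 7.32∠82.5° V = 0.9555 + j7.257 V.
Step 5 — Current: I = V / Z = -0.0002099 + j4.118e-05 A = 0.0002139∠168.9° A.
Step 6 — Complex power: S = V·I* = 9.834e-05 - j0.001562 VA.
Step 7 — Real power: P = Re(S) = 9.834e-05 W.
Step 8 — Reactive power: Q = Im(S) = -0.001562 VAR.
Step 9 — Apparent power: |S| = 0.001566 VA.
Step 10 — Power factor: PF = P/|S| = 0.06282 (leading).

(a) P = 9.834e-05 W  (b) Q = -0.001562 VAR  (c) S = 0.001566 VA  (d) PF = 0.06282 (leading)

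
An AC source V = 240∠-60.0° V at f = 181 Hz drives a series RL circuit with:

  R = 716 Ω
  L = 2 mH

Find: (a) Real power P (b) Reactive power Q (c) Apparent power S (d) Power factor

Step 1 — Angular frequency: ω = 2π·f = 2π·181 = 1137 rad/s.
Step 2 — Component impedances:
  R: Z = R = 716 Ω
  L: Z = jωL = j·1137·0.002 = 0 + j2.275 Ω
Step 3 — Series combination: Z_total = R + L = 716 + j2.275 Ω = 716∠0.2° Ω.
Step 4 — Source phasor: V = 240∠-60.0° V = 120 - j207.8 V.
Step 5 — Current: I = V / Z = 0.1667 - j0.2908 A = 0.3352∠-60.2° A.
Step 6 — Complex power: S = V·I* = 80.45 + j0.2556 VA.
Step 7 — Real power: P = Re(S) = 80.45 W.
Step 8 — Reactive power: Q = Im(S) = 0.2556 VAR.
Step 9 — Apparent power: |S| = 80.45 VA.
Step 10 — Power factor: PF = P/|S| = 1 (lagging).

(a) P = 80.45 W  (b) Q = 0.2556 VAR  (c) S = 80.45 VA  (d) PF = 1 (lagging)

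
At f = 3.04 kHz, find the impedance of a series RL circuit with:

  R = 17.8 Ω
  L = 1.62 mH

Step 1 — Angular frequency: ω = 2π·f = 2π·3040 = 1.91e+04 rad/s.
Step 2 — Component impedances:
  R: Z = R = 17.8 Ω
  L: Z = jωL = j·1.91e+04·0.00162 = 0 + j30.94 Ω
Step 3 — Series combination: Z_total = R + L = 17.8 + j30.94 Ω = 35.7∠60.1° Ω.

Z = 17.8 + j30.94 Ω = 35.7∠60.1° Ω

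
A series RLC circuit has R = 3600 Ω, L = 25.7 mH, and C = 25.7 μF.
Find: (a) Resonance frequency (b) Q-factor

Step 1 — Resonance condition Im(Z)=0 gives ω₀ = 1/√(LC).
Step 2 — ω₀ = 1/√(0.0257·2.57e-05) = 1230 rad/s.
Step 3 — f₀ = ω₀/(2π) = 195.8 Hz.
Step 4 — Series Q: Q = ω₀L/R = 1230·0.0257/3600 = 0.008784.

(a) f₀ = 195.8 Hz  (b) Q = 0.008784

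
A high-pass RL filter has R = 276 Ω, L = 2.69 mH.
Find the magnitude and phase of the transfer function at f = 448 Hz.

Step 1 — Angular frequency: ω = 2π·448 = 2815 rad/s.
Step 2 — Transfer function: H(jω) = jωL/(R + jωL).
Step 3 — Numerator jωL = j·7.572; denominator R + jωL = 276 + j7.572.
Step 4 — H = 0.0007521 + j0.02741.
Step 5 — Magnitude: |H| = 0.02742 (-31.2 dB); phase: φ = 88.4°.

|H| = 0.02742 (-31.2 dB), φ = 88.4°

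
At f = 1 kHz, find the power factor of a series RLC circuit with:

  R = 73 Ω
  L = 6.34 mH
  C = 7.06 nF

Step 1 — Angular frequency: ω = 2π·f = 2π·1000 = 6283 rad/s.
Step 2 — Component impedances:
  R: Z = R = 73 Ω
  L: Z = jωL = j·6283·0.00634 = 0 + j39.84 Ω
  C: Z = 1/(jωC) = -j/(ω·C) = 0 - j2.254e+04 Ω
Step 3 — Series combination: Z_total = R + L + C = 73 - j2.25e+04 Ω = 2.25e+04∠-89.8° Ω.
Step 4 — Power factor: PF = cos(φ) = Re(Z)/|Z| = 73/2.25e+04 = 0.003244.
Step 5 — Type: Im(Z) = -2.25e+04 ⇒ leading (phase φ = -89.8°).

PF = 0.003244 (leading, φ = -89.8°)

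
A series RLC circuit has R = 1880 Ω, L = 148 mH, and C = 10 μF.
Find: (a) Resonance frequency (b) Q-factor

Step 1 — Resonance condition Im(Z)=0 gives ω₀ = 1/√(LC).
Step 2 — ω₀ = 1/√(0.148·1e-05) = 822 rad/s.
Step 3 — f₀ = ω₀/(2π) = 130.8 Hz.
Step 4 — Series Q: Q = ω₀L/R = 822·0.148/1880 = 0.06471.

(a) f₀ = 130.8 Hz  (b) Q = 0.06471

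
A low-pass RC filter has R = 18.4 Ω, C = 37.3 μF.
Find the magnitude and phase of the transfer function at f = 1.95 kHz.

Step 1 — Angular frequency: ω = 2π·1950 = 1.225e+04 rad/s.
Step 2 — Transfer function: H(jω) = 1/(1 + jωRC).
Step 3 — Denominator: 1 + jωRC = 1 + j·1.225e+04·18.4·3.73e-05 = 1 + j8.409.
Step 4 — H = 0.01395 - j0.1173.
Step 5 — Magnitude: |H| = 0.1181 (-18.6 dB); phase: φ = -83.2°.

|H| = 0.1181 (-18.6 dB), φ = -83.2°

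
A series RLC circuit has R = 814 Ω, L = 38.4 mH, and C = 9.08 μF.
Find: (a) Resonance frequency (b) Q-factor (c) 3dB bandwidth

Step 1 — Resonance condition Im(Z)=0 gives ω₀ = 1/√(LC).
Step 2 — ω₀ = 1/√(0.0384·9.08e-06) = 1694 rad/s.
Step 3 — f₀ = ω₀/(2π) = 269.5 Hz.
Step 4 — Series Q: Q = ω₀L/R = 1694·0.0384/814 = 0.07989.
Step 5 — 3dB bandwidth: Δω = ω₀/Q = 2.12e+04 rad/s; BW = Δω/(2π) = 3374 Hz.

(a) f₀ = 269.5 Hz  (b) Q = 0.07989  (c) BW = 3374 Hz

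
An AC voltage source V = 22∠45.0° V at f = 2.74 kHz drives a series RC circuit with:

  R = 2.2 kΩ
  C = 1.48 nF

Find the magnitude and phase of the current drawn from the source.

Step 1 — Angular frequency: ω = 2π·f = 2π·2740 = 1.722e+04 rad/s.
Step 2 — Component impedances:
  R: Z = R = 2200 Ω
  C: Z = 1/(jωC) = -j/(ω·C) = 0 - j3.925e+04 Ω
Step 3 — Series combination: Z_total = R + C = 2200 - j3.925e+04 Ω = 3.931e+04∠-86.8° Ω.
Step 4 — Source phasor: V = 22∠45.0° V = 15.56 + j15.56 V.
Step 5 — Ohm's law: I = V / Z_total = (15.56 + j15.56) / (2200 - j3.925e+04) = -0.000373 + j0.0004173 A.
Step 6 — Convert to polar: |I| = 0.0005597 A, ∠I = 131.8°.

I = 0.0005597∠131.8° A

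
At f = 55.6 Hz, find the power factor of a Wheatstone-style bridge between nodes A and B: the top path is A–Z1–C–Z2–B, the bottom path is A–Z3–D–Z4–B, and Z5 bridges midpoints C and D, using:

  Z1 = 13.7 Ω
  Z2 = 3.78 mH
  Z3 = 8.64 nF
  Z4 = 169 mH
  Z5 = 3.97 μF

Step 1 — Angular frequency: ω = 2π·f = 2π·55.6 = 349.3 rad/s.
Step 2 — Component impedances:
  Z1: Z = R = 13.7 Ω
  Z2: Z = jωL = j·349.3·0.00378 = 0 + j1.321 Ω
  Z3: Z = 1/(jωC) = -j/(ω·C) = 0 - j3.313e+05 Ω
  Z4: Z = jωL = j·349.3·0.169 = 0 + j59.04 Ω
  Z5: Z = 1/(jωC) = -j/(ω·C) = 0 - j721 Ω
Step 3 — Bridge requires nodal analysis (the Z5 bridge couples midpoints C and D, so the two paths cannot be reduced to a simple series/parallel combination). Setting node B to ground and injecting 1 A at node A, the 3-node admittance system at A, C, D solves to V_A = Z_AB = 13.7 + j1.323 Ω = 13.76∠5.5° Ω.
Step 4 — Power factor: PF = cos(φ) = Re(Z)/|Z| = 13.7/13.764 = 0.9954.
Step 5 — Type: Im(Z) = 1.323 ⇒ lagging (phase φ = 5.5°).

PF = 0.9954 (lagging, φ = 5.5°)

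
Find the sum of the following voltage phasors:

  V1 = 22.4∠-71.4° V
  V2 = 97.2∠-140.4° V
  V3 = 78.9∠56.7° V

Step 1 — Convert each phasor to rectangular form:
  V1 = 22.4·(cos(-71.4°) + j·sin(-71.4°)) = 7.145 - j21.23 V
  V2 = 97.2·(cos(-140.4°) + j·sin(-140.4°)) = -74.89 - j61.96 V
  V3 = 78.9·(cos(56.7°) + j·sin(56.7°)) = 43.32 + j65.95 V
Step 2 — Sum components: V_total = -24.43 - j17.24 V.
Step 3 — Convert to polar: |V_total| = 29.9 V, ∠V_total = -144.8°.

V_total = 29.9∠-144.8° V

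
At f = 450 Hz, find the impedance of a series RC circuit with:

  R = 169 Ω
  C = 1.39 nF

Step 1 — Angular frequency: ω = 2π·f = 2π·450 = 2827 rad/s.
Step 2 — Component impedances:
  R: Z = R = 169 Ω
  C: Z = 1/(jωC) = -j/(ω·C) = 0 - j2.544e+05 Ω
Step 3 — Series combination: Z_total = R + C = 169 - j2.544e+05 Ω = 2.544e+05∠-90.0° Ω.

Z = 169 - j2.544e+05 Ω = 2.544e+05∠-90.0° Ω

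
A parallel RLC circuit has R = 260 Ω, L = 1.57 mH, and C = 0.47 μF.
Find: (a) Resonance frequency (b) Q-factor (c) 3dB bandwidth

Step 1 — Resonance: ω₀ = 1/√(LC) = 1/√(0.00157·4.7e-07) = 3.681e+04 rad/s.
Step 2 — f₀ = ω₀/(2π) = 5859 Hz.
Step 3 — Parallel Q: Q = R/(ω₀L) = 260/(3.681e+04·0.00157) = 4.499.
Step 4 — Bandwidth: Δω = ω₀/Q = 8183 rad/s; BW = Δω/(2π) = 1302 Hz.

(a) f₀ = 5859 Hz  (b) Q = 4.499  (c) BW = 1302 Hz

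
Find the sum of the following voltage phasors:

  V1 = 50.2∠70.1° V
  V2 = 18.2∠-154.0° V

Step 1 — Convert each phasor to rectangular form:
  V1 = 50.2·(cos(70.1°) + j·sin(70.1°)) = 17.09 + j47.2 V
  V2 = 18.2·(cos(-154.0°) + j·sin(-154.0°)) = -16.36 - j7.978 V
Step 2 — Sum components: V_total = 0.729 + j39.22 V.
Step 3 — Convert to polar: |V_total| = 39.23 V, ∠V_total = 88.9°.

V_total = 39.23∠88.9° V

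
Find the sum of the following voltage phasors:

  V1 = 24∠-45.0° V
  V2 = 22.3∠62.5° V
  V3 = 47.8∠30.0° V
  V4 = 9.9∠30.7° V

Step 1 — Convert each phasor to rectangular form:
  V1 = 24·(cos(-45.0°) + j·sin(-45.0°)) = 16.97 - j16.97 V
  V2 = 22.3·(cos(62.5°) + j·sin(62.5°)) = 10.3 + j19.78 V
  V3 = 47.8·(cos(30.0°) + j·sin(30.0°)) = 41.4 + j23.9 V
  V4 = 9.9·(cos(30.7°) + j·sin(30.7°)) = 8.513 + j5.054 V
Step 2 — Sum components: V_total = 77.18 + j31.76 V.
Step 3 — Convert to polar: |V_total| = 83.46 V, ∠V_total = 22.4°.

V_total = 83.46∠22.4° V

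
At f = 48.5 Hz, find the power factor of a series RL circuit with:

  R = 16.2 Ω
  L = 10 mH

Step 1 — Angular frequency: ω = 2π·f = 2π·48.5 = 304.7 rad/s.
Step 2 — Component impedances:
  R: Z = R = 16.2 Ω
  L: Z = jωL = j·304.7·0.01 = 0 + j3.047 Ω
Step 3 — Series combination: Z_total = R + L = 16.2 + j3.047 Ω = 16.48∠10.7° Ω.
Step 4 — Power factor: PF = cos(φ) = Re(Z)/|Z| = 16.2/16.484 = 0.9828.
Step 5 — Type: Im(Z) = 3.047 ⇒ lagging (phase φ = 10.7°).

PF = 0.9828 (lagging, φ = 10.7°)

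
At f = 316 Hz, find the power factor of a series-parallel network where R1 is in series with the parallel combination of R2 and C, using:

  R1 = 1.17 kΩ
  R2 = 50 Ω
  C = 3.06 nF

Step 1 — Angular frequency: ω = 2π·f = 2π·316 = 1985 rad/s.
Step 2 — Component impedances:
  R1: Z = R = 1170 Ω
  R2: Z = R = 50 Ω
  C: Z = 1/(jωC) = -j/(ω·C) = 0 - j1.646e+05 Ω
Step 3 — Parallel branch: R2 || C = 1/(1/R2 + 1/C) = 50 - j0.01519 Ω.
Step 4 — Series with R1: Z_total = R1 + (R2 || C) = 1220 - j0.01519 Ω = 1220∠-0.0° Ω.
Step 5 — Power factor: PF = cos(φ) = Re(Z)/|Z| = 1220/1220 = 1.
Step 6 — Type: Im(Z) = -0.01519 ⇒ leading (phase φ = -0.0°).

PF = 1 (leading, φ = -0.0°)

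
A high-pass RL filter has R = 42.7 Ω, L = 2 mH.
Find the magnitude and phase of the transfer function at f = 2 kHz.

Step 1 — Angular frequency: ω = 2π·2000 = 1.257e+04 rad/s.
Step 2 — Transfer function: H(jω) = jωL/(R + jωL).
Step 3 — Numerator jωL = j·25.13; denominator R + jωL = 42.7 + j25.13.
Step 4 — H = 0.2573 + j0.4371.
Step 5 — Magnitude: |H| = 0.5072 (-5.9 dB); phase: φ = 59.5°.

|H| = 0.5072 (-5.9 dB), φ = 59.5°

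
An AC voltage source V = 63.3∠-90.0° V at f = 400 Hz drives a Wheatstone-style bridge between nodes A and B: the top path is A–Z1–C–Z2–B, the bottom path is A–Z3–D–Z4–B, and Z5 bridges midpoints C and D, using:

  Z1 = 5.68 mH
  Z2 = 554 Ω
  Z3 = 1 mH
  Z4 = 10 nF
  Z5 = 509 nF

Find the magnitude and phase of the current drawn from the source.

Step 1 — Angular frequency: ω = 2π·f = 2π·400 = 2513 rad/s.
Step 2 — Component impedances:
  Z1: Z = jωL = j·2513·0.00568 = 0 + j14.28 Ω
  Z2: Z = R = 554 Ω
  Z3: Z = jωL = j·2513·0.001 = 0 + j2.513 Ω
  Z4: Z = 1/(jωC) = -j/(ω·C) = 0 - j3.979e+04 Ω
  Z5: Z = 1/(jωC) = -j/(ω·C) = 0 - j781.7 Ω
Step 3 — Bridge requires nodal analysis (the Z5 bridge couples midpoints C and D, so the two paths cannot be reduced to a simple series/parallel combination). Setting node B to ground and injecting 1 A at node A, the 3-node admittance system at A, C, D solves to V_A = Z_AB = 554.3 + j6.826 Ω = 554.3∠0.7° Ω.
Step 4 — Source phasor: V = 63.3∠-90.0° V = 0 - j63.3 V.
Step 5 — Ohm's law: I = V / Z_total = (0 - j63.3) / (554.3 + j6.826) = -0.001406 - j0.1142 A.
Step 6 — Convert to polar: |I| = 0.1142 A, ∠I = -90.7°.

I = 0.1142∠-90.7° A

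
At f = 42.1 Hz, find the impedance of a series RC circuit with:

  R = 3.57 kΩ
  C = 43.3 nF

Step 1 — Angular frequency: ω = 2π·f = 2π·42.1 = 264.5 rad/s.
Step 2 — Component impedances:
  R: Z = R = 3570 Ω
  C: Z = 1/(jωC) = -j/(ω·C) = 0 - j8.731e+04 Ω
Step 3 — Series combination: Z_total = R + C = 3570 - j8.731e+04 Ω = 8.738e+04∠-87.7° Ω.

Z = 3570 - j8.731e+04 Ω = 8.738e+04∠-87.7° Ω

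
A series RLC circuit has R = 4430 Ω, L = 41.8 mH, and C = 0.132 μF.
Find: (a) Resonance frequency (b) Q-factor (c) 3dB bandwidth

Step 1 — Resonance: ω₀ = 1/√(LC) = 1/√(0.0418·1.32e-07) = 1.346e+04 rad/s.
Step 2 — f₀ = ω₀/(2π) = 2143 Hz.
Step 3 — Series Q: Q = ω₀L/R = 1.346e+04·0.0418/4430 = 0.127.
Step 4 — Bandwidth: Δω = ω₀/Q = 1.06e+05 rad/s; BW = Δω/(2π) = 1.687e+04 Hz.

(a) f₀ = 2143 Hz  (b) Q = 0.127  (c) BW = 1.687e+04 Hz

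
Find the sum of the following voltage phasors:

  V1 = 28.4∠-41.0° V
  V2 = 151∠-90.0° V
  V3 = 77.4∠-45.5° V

Step 1 — Convert each phasor to rectangular form:
  V1 = 28.4·(cos(-41.0°) + j·sin(-41.0°)) = 21.43 - j18.63 V
  V2 = 151·(cos(-90.0°) + j·sin(-90.0°)) = 0 - j151 V
  V3 = 77.4·(cos(-45.5°) + j·sin(-45.5°)) = 54.25 - j55.21 V
Step 2 — Sum components: V_total = 75.68 - j224.8 V.
Step 3 — Convert to polar: |V_total| = 237.2 V, ∠V_total = -71.4°.

V_total = 237.2∠-71.4° V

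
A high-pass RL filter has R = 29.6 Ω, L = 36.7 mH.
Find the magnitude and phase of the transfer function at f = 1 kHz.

Step 1 — Angular frequency: ω = 2π·1000 = 6283 rad/s.
Step 2 — Transfer function: H(jω) = jωL/(R + jωL).
Step 3 — Numerator jωL = j·230.6; denominator R + jωL = 29.6 + j230.6.
Step 4 — H = 0.9838 + j0.1263.
Step 5 — Magnitude: |H| = 0.9919 (-0.1 dB); phase: φ = 7.3°.

|H| = 0.9919 (-0.1 dB), φ = 7.3°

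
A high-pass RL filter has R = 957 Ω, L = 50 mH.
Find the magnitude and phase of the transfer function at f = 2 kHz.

Step 1 — Angular frequency: ω = 2π·2000 = 1.257e+04 rad/s.
Step 2 — Transfer function: H(jω) = jωL/(R + jωL).
Step 3 — Numerator jωL = j·628.3; denominator R + jωL = 957 + j628.3.
Step 4 — H = 0.3012 + j0.4588.
Step 5 — Magnitude: |H| = 0.5488 (-5.2 dB); phase: φ = 56.7°.

|H| = 0.5488 (-5.2 dB), φ = 56.7°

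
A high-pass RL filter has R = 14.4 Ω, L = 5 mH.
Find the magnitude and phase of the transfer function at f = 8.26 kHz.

Step 1 — Angular frequency: ω = 2π·8260 = 5.19e+04 rad/s.
Step 2 — Transfer function: H(jω) = jωL/(R + jωL).
Step 3 — Numerator jωL = j·259.5; denominator R + jωL = 14.4 + j259.5.
Step 4 — H = 0.9969 + j0.05532.
Step 5 — Magnitude: |H| = 0.9985 (-0.0 dB); phase: φ = 3.2°.

|H| = 0.9985 (-0.0 dB), φ = 3.2°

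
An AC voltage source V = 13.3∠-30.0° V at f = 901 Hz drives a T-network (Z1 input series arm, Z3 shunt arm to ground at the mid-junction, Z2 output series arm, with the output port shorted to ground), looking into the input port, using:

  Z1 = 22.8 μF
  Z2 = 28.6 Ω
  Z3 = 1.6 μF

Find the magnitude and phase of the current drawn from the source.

Step 1 — Angular frequency: ω = 2π·f = 2π·901 = 5661 rad/s.
Step 2 — Component impedances:
  Z1: Z = 1/(jωC) = -j/(ω·C) = 0 - j7.747 Ω
  Z2: Z = R = 28.6 Ω
  Z3: Z = 1/(jωC) = -j/(ω·C) = 0 - j110.4 Ω
Step 3 — With the output port shorted to ground, the output series arm Z2 runs from the junction to ground; the shunt arm Z3 also runs from the junction to ground. They appear in parallel: Z3 || Z2 = 26.8 - j6.943 Ω.
Step 4 — Series with input arm Z1: Z_in = Z1 + (Z3 || Z2) = 26.8 - j14.69 Ω = 30.56∠-28.7° Ω.
Step 5 — Source phasor: V = 13.3∠-30.0° V = 11.52 - j6.65 V.
Step 6 — Ohm's law: I = V / Z_total = (11.52 - j6.65) / (26.8 - j14.69) = 0.4351 - j0.009658 A.
Step 7 — Convert to polar: |I| = 0.4352 A, ∠I = -1.3°.

I = 0.4352∠-1.3° A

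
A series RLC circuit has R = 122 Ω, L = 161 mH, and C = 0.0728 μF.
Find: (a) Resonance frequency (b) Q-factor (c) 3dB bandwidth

Step 1 — Resonance: ω₀ = 1/√(LC) = 1/√(0.161·7.28e-08) = 9237 rad/s.
Step 2 — f₀ = ω₀/(2π) = 1470 Hz.
Step 3 — Series Q: Q = ω₀L/R = 9237·0.161/122 = 12.19.
Step 4 — Bandwidth: Δω = ω₀/Q = 757.8 rad/s; BW = Δω/(2π) = 120.6 Hz.

(a) f₀ = 1470 Hz  (b) Q = 12.19  (c) BW = 120.6 Hz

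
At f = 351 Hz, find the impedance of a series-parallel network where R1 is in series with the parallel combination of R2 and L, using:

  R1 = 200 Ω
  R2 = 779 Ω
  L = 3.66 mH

Step 1 — Angular frequency: ω = 2π·f = 2π·351 = 2205 rad/s.
Step 2 — Component impedances:
  R1: Z = R = 200 Ω
  R2: Z = R = 779 Ω
  L: Z = jωL = j·2205·0.00366 = 0 + j8.072 Ω
Step 3 — Parallel branch: R2 || L = 1/(1/R2 + 1/L) = 0.08363 + j8.071 Ω.
Step 4 — Series with R1: Z_total = R1 + (R2 || L) = 200.1 + j8.071 Ω = 200.2∠2.3° Ω.

Z = 200.1 + j8.071 Ω = 200.2∠2.3° Ω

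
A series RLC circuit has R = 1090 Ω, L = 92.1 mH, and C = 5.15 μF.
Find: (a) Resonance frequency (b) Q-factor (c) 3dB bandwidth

Step 1 — Resonance: ω₀ = 1/√(LC) = 1/√(0.0921·5.15e-06) = 1452 rad/s.
Step 2 — f₀ = ω₀/(2π) = 231.1 Hz.
Step 3 — Series Q: Q = ω₀L/R = 1452·0.0921/1090 = 0.1227.
Step 4 — Bandwidth: Δω = ω₀/Q = 1.183e+04 rad/s; BW = Δω/(2π) = 1884 Hz.

(a) f₀ = 231.1 Hz  (b) Q = 0.1227  (c) BW = 1884 Hz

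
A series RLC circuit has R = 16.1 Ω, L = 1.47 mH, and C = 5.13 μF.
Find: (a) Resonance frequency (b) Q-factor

Step 1 — Resonance condition Im(Z)=0 gives ω₀ = 1/√(LC).
Step 2 — ω₀ = 1/√(0.00147·5.13e-06) = 1.152e+04 rad/s.
Step 3 — f₀ = ω₀/(2π) = 1833 Hz.
Step 4 — Series Q: Q = ω₀L/R = 1.152e+04·0.00147/16.1 = 1.051.

(a) f₀ = 1833 Hz  (b) Q = 1.051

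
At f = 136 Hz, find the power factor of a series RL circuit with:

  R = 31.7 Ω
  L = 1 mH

Step 1 — Angular frequency: ω = 2π·f = 2π·136 = 854.5 rad/s.
Step 2 — Component impedances:
  R: Z = R = 31.7 Ω
  L: Z = jωL = j·854.5·0.001 = 0 + j0.8545 Ω
Step 3 — Series combination: Z_total = R + L = 31.7 + j0.8545 Ω = 31.71∠1.5° Ω.
Step 4 — Power factor: PF = cos(φ) = Re(Z)/|Z| = 31.7/31.712 = 0.9996.
Step 5 — Type: Im(Z) = 0.8545 ⇒ lagging (phase φ = 1.5°).

PF = 0.9996 (lagging, φ = 1.5°)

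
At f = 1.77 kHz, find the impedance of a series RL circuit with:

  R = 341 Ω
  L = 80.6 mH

Step 1 — Angular frequency: ω = 2π·f = 2π·1770 = 1.112e+04 rad/s.
Step 2 — Component impedances:
  R: Z = R = 341 Ω
  L: Z = jωL = j·1.112e+04·0.0806 = 0 + j896.4 Ω
Step 3 — Series combination: Z_total = R + L = 341 + j896.4 Ω = 959∠69.2° Ω.

Z = 341 + j896.4 Ω = 959∠69.2° Ω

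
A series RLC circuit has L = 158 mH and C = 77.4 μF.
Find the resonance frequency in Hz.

Step 1 — Resonance condition Im(Z)=0 gives ω₀ = 1/√(LC).
Step 2 — ω₀ = 1/√(0.158·7.74e-05) = 286 rad/s.
Step 3 — f₀ = ω₀/(2π) = 45.51 Hz.

f₀ = 45.51 Hz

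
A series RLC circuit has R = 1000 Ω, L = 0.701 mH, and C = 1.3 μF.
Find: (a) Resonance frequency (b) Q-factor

Step 1 — Resonance condition Im(Z)=0 gives ω₀ = 1/√(LC).
Step 2 — ω₀ = 1/√(0.000701·1.3e-06) = 3.313e+04 rad/s.
Step 3 — f₀ = ω₀/(2π) = 5272 Hz.
Step 4 — Series Q: Q = ω₀L/R = 3.313e+04·0.000701/1000 = 0.02322.

(a) f₀ = 5272 Hz  (b) Q = 0.02322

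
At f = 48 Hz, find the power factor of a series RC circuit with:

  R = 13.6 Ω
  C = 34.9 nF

Step 1 — Angular frequency: ω = 2π·f = 2π·48 = 301.6 rad/s.
Step 2 — Component impedances:
  R: Z = R = 13.6 Ω
  C: Z = 1/(jωC) = -j/(ω·C) = 0 - j9.501e+04 Ω
Step 3 — Series combination: Z_total = R + C = 13.6 - j9.501e+04 Ω = 9.501e+04∠-90.0° Ω.
Step 4 — Power factor: PF = cos(φ) = Re(Z)/|Z| = 13.6/9.501e+04 = 0.0001431.
Step 5 — Type: Im(Z) = -9.501e+04 ⇒ leading (phase φ = -90.0°).

PF = 0.0001431 (leading, φ = -90.0°)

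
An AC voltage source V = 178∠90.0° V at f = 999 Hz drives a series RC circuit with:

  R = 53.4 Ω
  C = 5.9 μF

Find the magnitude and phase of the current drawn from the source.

Step 1 — Angular frequency: ω = 2π·f = 2π·999 = 6277 rad/s.
Step 2 — Component impedances:
  R: Z = R = 53.4 Ω
  C: Z = 1/(jωC) = -j/(ω·C) = 0 - j27 Ω
Step 3 — Series combination: Z_total = R + C = 53.4 - j27 Ω = 59.84∠-26.8° Ω.
Step 4 — Source phasor: V = 178∠90.0° V = 0 + j178 V.
Step 5 — Ohm's law: I = V / Z_total = (0 + j178) / (53.4 - j27) = -1.342 + j2.655 A.
Step 6 — Convert to polar: |I| = 2.975 A, ∠I = 116.8°.

I = 2.975∠116.8° A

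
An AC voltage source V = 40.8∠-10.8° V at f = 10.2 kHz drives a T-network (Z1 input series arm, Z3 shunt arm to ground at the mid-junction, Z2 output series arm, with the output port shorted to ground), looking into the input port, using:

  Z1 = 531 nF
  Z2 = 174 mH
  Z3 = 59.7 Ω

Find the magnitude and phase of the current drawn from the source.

Step 1 — Angular frequency: ω = 2π·f = 2π·1.02e+04 = 6.409e+04 rad/s.
Step 2 — Component impedances:
  Z1: Z = 1/(jωC) = -j/(ω·C) = 0 - j29.38 Ω
  Z2: Z = jωL = j·6.409e+04·0.174 = 0 + j1.115e+04 Ω
  Z3: Z = R = 59.7 Ω
Step 3 — With the output port shorted to ground, the output series arm Z2 runs from the junction to ground; the shunt arm Z3 also runs from the junction to ground. They appear in parallel: Z3 || Z2 = 59.7 + j0.3196 Ω.
Step 4 — Series with input arm Z1: Z_in = Z1 + (Z3 || Z2) = 59.7 - j29.07 Ω = 66.4∠-26.0° Ω.
Step 5 — Source phasor: V = 40.8∠-10.8° V = 40.08 - j7.645 V.
Step 6 — Ohm's law: I = V / Z_total = (40.08 - j7.645) / (59.7 - j29.07) = 0.5931 + j0.1607 A.
Step 7 — Convert to polar: |I| = 0.6145 A, ∠I = 15.2°.

I = 0.6145∠15.2° A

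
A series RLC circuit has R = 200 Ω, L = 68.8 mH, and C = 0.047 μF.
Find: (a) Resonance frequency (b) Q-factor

Step 1 — Resonance condition Im(Z)=0 gives ω₀ = 1/√(LC).
Step 2 — ω₀ = 1/√(0.0688·4.7e-08) = 1.759e+04 rad/s.
Step 3 — f₀ = ω₀/(2π) = 2799 Hz.
Step 4 — Series Q: Q = ω₀L/R = 1.759e+04·0.0688/200 = 6.049.

(a) f₀ = 2799 Hz  (b) Q = 6.049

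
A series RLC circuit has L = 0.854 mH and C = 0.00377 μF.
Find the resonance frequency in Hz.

Step 1 — Resonance condition Im(Z)=0 gives ω₀ = 1/√(LC).
Step 2 — ω₀ = 1/√(0.000854·3.77e-09) = 5.573e+05 rad/s.
Step 3 — f₀ = ω₀/(2π) = 8.87e+04 Hz.

f₀ = 8.87e+04 Hz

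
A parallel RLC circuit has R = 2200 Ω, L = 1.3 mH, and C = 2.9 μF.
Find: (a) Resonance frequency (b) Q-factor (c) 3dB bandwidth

Step 1 — Resonance: ω₀ = 1/√(LC) = 1/√(0.0013·2.9e-06) = 1.629e+04 rad/s.
Step 2 — f₀ = ω₀/(2π) = 2592 Hz.
Step 3 — Parallel Q: Q = R/(ω₀L) = 2200/(1.629e+04·0.0013) = 103.9.
Step 4 — Bandwidth: Δω = ω₀/Q = 156.7 rad/s; BW = Δω/(2π) = 24.95 Hz.

(a) f₀ = 2592 Hz  (b) Q = 103.9  (c) BW = 24.95 Hz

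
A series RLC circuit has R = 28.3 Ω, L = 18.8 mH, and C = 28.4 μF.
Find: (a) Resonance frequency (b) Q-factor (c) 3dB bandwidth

Step 1 — Resonance condition Im(Z)=0 gives ω₀ = 1/√(LC).
Step 2 — ω₀ = 1/√(0.0188·2.84e-05) = 1369 rad/s.
Step 3 — f₀ = ω₀/(2π) = 217.8 Hz.
Step 4 — Series Q: Q = ω₀L/R = 1369·0.0188/28.3 = 0.9091.
Step 5 — 3dB bandwidth: Δω = ω₀/Q = 1505 rad/s; BW = Δω/(2π) = 239.6 Hz.

(a) f₀ = 217.8 Hz  (b) Q = 0.9091  (c) BW = 239.6 Hz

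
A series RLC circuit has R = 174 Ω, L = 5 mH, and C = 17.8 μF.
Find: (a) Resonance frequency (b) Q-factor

Step 1 — Resonance condition Im(Z)=0 gives ω₀ = 1/√(LC).
Step 2 — ω₀ = 1/√(0.005·1.78e-05) = 3352 rad/s.
Step 3 — f₀ = ω₀/(2π) = 533.5 Hz.
Step 4 — Series Q: Q = ω₀L/R = 3352·0.005/174 = 0.09632.

(a) f₀ = 533.5 Hz  (b) Q = 0.09632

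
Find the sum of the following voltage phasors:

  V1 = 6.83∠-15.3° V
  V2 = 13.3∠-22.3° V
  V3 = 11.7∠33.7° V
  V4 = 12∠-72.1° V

Step 1 — Convert each phasor to rectangular form:
  V1 = 6.83·(cos(-15.3°) + j·sin(-15.3°)) = 6.588 - j1.802 V
  V2 = 13.3·(cos(-22.3°) + j·sin(-22.3°)) = 12.31 - j5.047 V
  V3 = 11.7·(cos(33.7°) + j·sin(33.7°)) = 9.734 + j6.492 V
  V4 = 12·(cos(-72.1°) + j·sin(-72.1°)) = 3.688 - j11.42 V
Step 2 — Sum components: V_total = 32.32 - j11.78 V.
Step 3 — Convert to polar: |V_total| = 34.39 V, ∠V_total = -20.0°.

V_total = 34.39∠-20.0° V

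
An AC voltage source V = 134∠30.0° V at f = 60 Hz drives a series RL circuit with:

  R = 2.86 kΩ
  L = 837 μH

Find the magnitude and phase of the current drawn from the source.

Step 1 — Angular frequency: ω = 2π·f = 2π·60 = 377 rad/s.
Step 2 — Component impedances:
  R: Z = R = 2860 Ω
  L: Z = jωL = j·377·0.000837 = 0 + j0.3155 Ω
Step 3 — Series combination: Z_total = R + L = 2860 + j0.3155 Ω = 2860∠0.0° Ω.
Step 4 — Source phasor: V = 134∠30.0° V = 116 + j67 V.
Step 5 — Ohm's law: I = V / Z_total = (116 + j67) / (2860 + j0.3155) = 0.04058 + j0.02342 A.
Step 6 — Convert to polar: |I| = 0.04685 A, ∠I = 30.0°.

I = 0.04685∠30.0° A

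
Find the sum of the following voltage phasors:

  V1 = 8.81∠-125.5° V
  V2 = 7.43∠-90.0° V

Step 1 — Convert each phasor to rectangular form:
  V1 = 8.81·(cos(-125.5°) + j·sin(-125.5°)) = -5.116 - j7.172 V
  V2 = 7.43·(cos(-90.0°) + j·sin(-90.0°)) = 0 - j7.43 V
Step 2 — Sum components: V_total = -5.116 - j14.6 V.
Step 3 — Convert to polar: |V_total| = 15.47 V, ∠V_total = -109.3°.

V_total = 15.47∠-109.3° V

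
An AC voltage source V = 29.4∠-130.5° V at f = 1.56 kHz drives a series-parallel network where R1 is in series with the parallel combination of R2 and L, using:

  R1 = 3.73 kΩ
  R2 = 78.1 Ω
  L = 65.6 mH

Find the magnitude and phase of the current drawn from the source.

Step 1 — Angular frequency: ω = 2π·f = 2π·1560 = 9802 rad/s.
Step 2 — Component impedances:
  R1: Z = R = 3730 Ω
  R2: Z = R = 78.1 Ω
  L: Z = jωL = j·9802·0.0656 = 0 + j643 Ω
Step 3 — Parallel branch: R2 || L = 1/(1/R2 + 1/L) = 76.96 + j9.348 Ω.
Step 4 — Series with R1: Z_total = R1 + (R2 || L) = 3807 + j9.348 Ω = 3807∠0.1° Ω.
Step 5 — Source phasor: V = 29.4∠-130.5° V = -19.09 - j22.36 V.
Step 6 — Ohm's law: I = V / Z_total = (-19.09 - j22.36) / (3807 + j9.348) = -0.00503 - j0.00586 A.
Step 7 — Convert to polar: |I| = 0.007723 A, ∠I = -130.6°.

I = 0.007723∠-130.6° A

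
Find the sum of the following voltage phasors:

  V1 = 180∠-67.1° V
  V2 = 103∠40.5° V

Step 1 — Convert each phasor to rectangular form:
  V1 = 180·(cos(-67.1°) + j·sin(-67.1°)) = 70.04 - j165.8 V
  V2 = 103·(cos(40.5°) + j·sin(40.5°)) = 78.32 + j66.89 V
Step 2 — Sum components: V_total = 148.4 - j98.92 V.
Step 3 — Convert to polar: |V_total| = 178.3 V, ∠V_total = -33.7°.

V_total = 178.3∠-33.7° V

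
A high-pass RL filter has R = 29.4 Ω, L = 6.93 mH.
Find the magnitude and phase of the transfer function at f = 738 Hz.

Step 1 — Angular frequency: ω = 2π·738 = 4637 rad/s.
Step 2 — Transfer function: H(jω) = jωL/(R + jωL).
Step 3 — Numerator jωL = j·32.13; denominator R + jωL = 29.4 + j32.13.
Step 4 — H = 0.5443 + j0.498.
Step 5 — Magnitude: |H| = 0.7378 (-2.6 dB); phase: φ = 42.5°.

|H| = 0.7378 (-2.6 dB), φ = 42.5°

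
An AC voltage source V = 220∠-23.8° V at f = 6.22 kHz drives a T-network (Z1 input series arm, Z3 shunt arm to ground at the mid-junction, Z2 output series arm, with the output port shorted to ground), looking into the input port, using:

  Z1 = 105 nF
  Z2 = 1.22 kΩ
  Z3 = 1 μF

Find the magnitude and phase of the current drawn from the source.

Step 1 — Angular frequency: ω = 2π·f = 2π·6220 = 3.908e+04 rad/s.
Step 2 — Component impedances:
  Z1: Z = 1/(jωC) = -j/(ω·C) = 0 - j243.7 Ω
  Z2: Z = R = 1220 Ω
  Z3: Z = 1/(jωC) = -j/(ω·C) = 0 - j25.59 Ω
Step 3 — With the output port shorted to ground, the output series arm Z2 runs from the junction to ground; the shunt arm Z3 also runs from the junction to ground. They appear in parallel: Z3 || Z2 = 0.5364 - j25.58 Ω.
Step 4 — Series with input arm Z1: Z_in = Z1 + (Z3 || Z2) = 0.5364 - j269.3 Ω = 269.3∠-89.9° Ω.
Step 5 — Source phasor: V = 220∠-23.8° V = 201.3 - j88.78 V.
Step 6 — Ohm's law: I = V / Z_total = (201.3 - j88.78) / (0.5364 - j269.3) = 0.3312 + j0.7469 A.
Step 7 — Convert to polar: |I| = 0.817 A, ∠I = 66.1°.

I = 0.817∠66.1° A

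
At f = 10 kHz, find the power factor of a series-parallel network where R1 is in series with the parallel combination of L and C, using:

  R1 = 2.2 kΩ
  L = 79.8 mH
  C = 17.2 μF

Step 1 — Angular frequency: ω = 2π·f = 2π·1e+04 = 6.283e+04 rad/s.
Step 2 — Component impedances:
  R1: Z = R = 2200 Ω
  L: Z = jωL = j·6.283e+04·0.0798 = 0 + j5014 Ω
  C: Z = 1/(jωC) = -j/(ω·C) = 0 - j0.9253 Ω
Step 3 — Parallel branch: L || C = 1/(1/L + 1/C) = 0 - j0.9255 Ω.
Step 4 — Series with R1: Z_total = R1 + (L || C) = 2200 - j0.9255 Ω = 2200∠-0.0° Ω.
Step 5 — Power factor: PF = cos(φ) = Re(Z)/|Z| = 2200/2200 = 1.
Step 6 — Type: Im(Z) = -0.9255 ⇒ leading (phase φ = -0.0°).

PF = 1 (leading, φ = -0.0°)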